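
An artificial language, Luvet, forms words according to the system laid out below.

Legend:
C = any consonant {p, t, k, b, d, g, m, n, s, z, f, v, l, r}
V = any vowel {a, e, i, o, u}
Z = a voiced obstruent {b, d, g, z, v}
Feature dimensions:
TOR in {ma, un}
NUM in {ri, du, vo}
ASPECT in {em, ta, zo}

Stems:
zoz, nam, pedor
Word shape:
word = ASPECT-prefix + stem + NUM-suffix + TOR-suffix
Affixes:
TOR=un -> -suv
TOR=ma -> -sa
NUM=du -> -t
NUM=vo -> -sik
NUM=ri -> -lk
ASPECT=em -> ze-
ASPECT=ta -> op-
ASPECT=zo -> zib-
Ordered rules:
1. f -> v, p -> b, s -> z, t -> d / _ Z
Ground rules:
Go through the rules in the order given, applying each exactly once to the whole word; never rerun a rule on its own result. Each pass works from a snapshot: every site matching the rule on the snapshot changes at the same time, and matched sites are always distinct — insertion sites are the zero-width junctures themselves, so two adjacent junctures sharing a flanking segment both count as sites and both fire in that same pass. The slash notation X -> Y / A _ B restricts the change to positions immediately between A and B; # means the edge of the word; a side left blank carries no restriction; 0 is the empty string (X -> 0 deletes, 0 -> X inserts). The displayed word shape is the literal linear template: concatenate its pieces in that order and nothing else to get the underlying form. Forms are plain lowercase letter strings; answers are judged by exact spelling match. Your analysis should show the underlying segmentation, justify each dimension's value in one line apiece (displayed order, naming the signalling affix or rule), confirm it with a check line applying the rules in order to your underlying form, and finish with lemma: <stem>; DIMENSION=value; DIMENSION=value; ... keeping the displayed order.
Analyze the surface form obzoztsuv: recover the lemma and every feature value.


underlying: op-zoz-t-suv
TOR=un - signalled by the affix -suv
NUM=du - signalled by the affix -t
ASPECT=ta - signalled by the affix op-
check: opzoztsuv -> obzoztsuv
lemma: zoz; TOR=un; NUM=du; ASPECT=ta


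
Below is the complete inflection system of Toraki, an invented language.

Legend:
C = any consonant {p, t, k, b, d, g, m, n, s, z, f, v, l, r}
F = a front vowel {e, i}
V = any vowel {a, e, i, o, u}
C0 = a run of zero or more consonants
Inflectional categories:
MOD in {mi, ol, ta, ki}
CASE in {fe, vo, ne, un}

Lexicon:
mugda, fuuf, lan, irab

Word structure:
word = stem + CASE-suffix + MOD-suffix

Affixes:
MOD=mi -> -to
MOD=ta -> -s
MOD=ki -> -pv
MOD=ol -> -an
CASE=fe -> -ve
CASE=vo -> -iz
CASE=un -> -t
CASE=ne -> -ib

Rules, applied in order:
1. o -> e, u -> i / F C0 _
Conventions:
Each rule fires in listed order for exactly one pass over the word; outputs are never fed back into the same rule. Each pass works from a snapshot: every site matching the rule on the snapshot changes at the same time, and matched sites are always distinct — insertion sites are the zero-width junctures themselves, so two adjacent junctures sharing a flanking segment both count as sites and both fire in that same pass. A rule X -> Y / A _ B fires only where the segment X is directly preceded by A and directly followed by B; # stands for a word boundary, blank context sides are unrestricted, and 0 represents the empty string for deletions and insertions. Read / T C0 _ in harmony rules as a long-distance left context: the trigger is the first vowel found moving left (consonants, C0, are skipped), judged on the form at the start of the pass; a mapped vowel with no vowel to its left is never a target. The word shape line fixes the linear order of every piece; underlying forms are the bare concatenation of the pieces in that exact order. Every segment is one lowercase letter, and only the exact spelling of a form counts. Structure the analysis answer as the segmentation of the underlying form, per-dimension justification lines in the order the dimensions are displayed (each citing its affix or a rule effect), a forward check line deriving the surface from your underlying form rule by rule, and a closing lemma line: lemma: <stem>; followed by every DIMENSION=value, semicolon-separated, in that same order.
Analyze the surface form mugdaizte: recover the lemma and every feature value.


underlying: mugda-iz-to
MOD=mi - signalled by the affix -to
CASE=vo - signalled by the affix -iz
check: mugdaizto -> mugdaizte
lemma: mugda; MOD=mi; CASE=vo


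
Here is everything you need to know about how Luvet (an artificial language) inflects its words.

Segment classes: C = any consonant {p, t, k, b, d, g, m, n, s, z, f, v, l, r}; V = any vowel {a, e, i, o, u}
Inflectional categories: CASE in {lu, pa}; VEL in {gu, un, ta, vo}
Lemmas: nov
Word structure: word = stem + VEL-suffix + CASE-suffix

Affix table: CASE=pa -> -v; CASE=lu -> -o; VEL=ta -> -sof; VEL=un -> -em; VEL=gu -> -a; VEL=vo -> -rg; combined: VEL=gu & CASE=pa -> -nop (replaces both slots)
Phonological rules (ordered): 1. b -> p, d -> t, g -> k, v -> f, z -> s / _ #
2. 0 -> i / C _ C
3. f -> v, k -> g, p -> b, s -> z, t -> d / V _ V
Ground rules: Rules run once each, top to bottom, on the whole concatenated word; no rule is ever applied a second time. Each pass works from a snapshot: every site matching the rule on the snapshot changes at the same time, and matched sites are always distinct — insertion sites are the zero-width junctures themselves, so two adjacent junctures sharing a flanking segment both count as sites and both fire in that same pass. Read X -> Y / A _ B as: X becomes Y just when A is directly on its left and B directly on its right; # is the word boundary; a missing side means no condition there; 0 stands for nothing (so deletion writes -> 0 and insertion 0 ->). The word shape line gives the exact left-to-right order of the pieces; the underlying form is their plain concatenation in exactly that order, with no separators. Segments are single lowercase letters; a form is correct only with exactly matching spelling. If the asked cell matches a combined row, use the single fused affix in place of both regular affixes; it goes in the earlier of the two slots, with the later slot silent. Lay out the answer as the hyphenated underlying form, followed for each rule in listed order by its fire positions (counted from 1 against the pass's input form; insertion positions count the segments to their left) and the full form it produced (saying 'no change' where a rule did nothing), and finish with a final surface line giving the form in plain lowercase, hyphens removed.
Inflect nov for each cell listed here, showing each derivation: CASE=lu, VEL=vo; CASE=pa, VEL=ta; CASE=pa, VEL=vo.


cell CASE=lu, VEL=vo:
underlying: nov-rg-o
1. b -> p, d -> t, g -> k, v -> f, z -> s / _ #: no change
2. 0 -> i / C _ C: inserts after position(s) 3, 4: novirigo
3. f -> v, k -> g, p -> b, s -> z, t -> d / V _ V: no change
surface: novirigo

cell CASE=pa, VEL=ta:
underlying: nov-sof-v
1. b -> p, d -> t, g -> k, v -> f, z -> s / _ #: fires at position(s) 7: novsoff
2. 0 -> i / C _ C: inserts after position(s) 3, 6: novisofif
3. f -> v, k -> g, p -> b, s -> z, t -> d / V _ V: fires at position(s) 5, 7: novizovif
surface: novizovif

cell CASE=pa, VEL=vo:
underlying: nov-rg-v
1. b -> p, d -> t, g -> k, v -> f, z -> s / _ #: fires at position(s) 6: novrgf
2. 0 -> i / C _ C: inserts after position(s) 3, 4, 5: novirigif
3. f -> v, k -> g, p -> b, s -> z, t -> d / V _ V: no change
surface: novirigif


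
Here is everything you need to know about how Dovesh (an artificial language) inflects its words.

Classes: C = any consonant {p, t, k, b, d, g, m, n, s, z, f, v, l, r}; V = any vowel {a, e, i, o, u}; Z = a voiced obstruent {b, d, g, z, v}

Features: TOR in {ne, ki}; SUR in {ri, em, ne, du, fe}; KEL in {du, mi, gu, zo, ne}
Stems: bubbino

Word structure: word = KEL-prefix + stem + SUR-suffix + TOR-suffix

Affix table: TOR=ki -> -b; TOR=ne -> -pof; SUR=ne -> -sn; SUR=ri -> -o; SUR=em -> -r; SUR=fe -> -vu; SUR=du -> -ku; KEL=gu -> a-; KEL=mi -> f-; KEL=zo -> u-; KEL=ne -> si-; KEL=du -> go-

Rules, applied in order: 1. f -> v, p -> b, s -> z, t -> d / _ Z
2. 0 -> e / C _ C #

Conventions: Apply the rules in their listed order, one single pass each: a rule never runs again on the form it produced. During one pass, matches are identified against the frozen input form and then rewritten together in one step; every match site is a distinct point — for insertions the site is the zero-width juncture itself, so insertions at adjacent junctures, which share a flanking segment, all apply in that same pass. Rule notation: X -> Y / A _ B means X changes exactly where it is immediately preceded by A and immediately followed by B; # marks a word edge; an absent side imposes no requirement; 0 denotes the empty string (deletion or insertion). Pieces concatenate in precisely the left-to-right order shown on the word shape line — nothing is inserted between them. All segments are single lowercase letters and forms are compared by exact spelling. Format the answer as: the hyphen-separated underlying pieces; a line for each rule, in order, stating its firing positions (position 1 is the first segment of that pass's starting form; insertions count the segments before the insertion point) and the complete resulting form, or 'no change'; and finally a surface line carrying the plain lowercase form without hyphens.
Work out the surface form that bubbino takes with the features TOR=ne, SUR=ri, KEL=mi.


underlying: f-bubbino-o-pof
1. f -> v, p -> b, s -> z, t -> d / _ Z: fires at position(s) 1: vbubbinoopof
2. 0 -> e / C _ C #: no change
surface: vbubbinoopof


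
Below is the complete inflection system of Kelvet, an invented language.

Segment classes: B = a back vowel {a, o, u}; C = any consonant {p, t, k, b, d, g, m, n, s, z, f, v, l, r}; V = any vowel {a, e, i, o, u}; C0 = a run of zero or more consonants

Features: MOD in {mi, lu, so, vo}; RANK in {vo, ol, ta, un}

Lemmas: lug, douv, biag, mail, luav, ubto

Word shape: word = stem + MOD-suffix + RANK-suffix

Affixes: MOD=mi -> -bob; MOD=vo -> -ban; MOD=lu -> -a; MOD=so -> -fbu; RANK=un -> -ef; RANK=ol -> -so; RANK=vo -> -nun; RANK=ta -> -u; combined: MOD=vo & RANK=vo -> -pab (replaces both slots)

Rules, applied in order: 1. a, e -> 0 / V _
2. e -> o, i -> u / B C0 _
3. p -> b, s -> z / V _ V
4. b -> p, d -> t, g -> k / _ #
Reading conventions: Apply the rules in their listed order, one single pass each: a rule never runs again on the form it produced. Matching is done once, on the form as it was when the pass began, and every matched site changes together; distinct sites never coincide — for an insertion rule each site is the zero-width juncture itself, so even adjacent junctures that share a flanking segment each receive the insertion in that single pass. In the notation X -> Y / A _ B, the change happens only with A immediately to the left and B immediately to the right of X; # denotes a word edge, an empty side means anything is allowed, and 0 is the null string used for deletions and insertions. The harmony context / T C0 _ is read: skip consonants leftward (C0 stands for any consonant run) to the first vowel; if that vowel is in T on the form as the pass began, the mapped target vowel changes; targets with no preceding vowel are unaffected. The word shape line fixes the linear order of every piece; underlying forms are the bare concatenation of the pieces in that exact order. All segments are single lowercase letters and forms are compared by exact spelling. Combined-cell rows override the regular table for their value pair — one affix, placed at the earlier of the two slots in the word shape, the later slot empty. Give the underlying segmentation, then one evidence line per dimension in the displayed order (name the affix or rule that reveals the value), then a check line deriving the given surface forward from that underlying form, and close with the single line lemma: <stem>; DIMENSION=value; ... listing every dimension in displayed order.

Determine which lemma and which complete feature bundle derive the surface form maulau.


underlying: mail-a-u
MOD=lu - signalled by the affix -a
RANK=ta - signalled by the affix -u
check: mailau -> mailau -> maulau -> maulau -> maulau
lemma: mail; MOD=lu; RANK=ta


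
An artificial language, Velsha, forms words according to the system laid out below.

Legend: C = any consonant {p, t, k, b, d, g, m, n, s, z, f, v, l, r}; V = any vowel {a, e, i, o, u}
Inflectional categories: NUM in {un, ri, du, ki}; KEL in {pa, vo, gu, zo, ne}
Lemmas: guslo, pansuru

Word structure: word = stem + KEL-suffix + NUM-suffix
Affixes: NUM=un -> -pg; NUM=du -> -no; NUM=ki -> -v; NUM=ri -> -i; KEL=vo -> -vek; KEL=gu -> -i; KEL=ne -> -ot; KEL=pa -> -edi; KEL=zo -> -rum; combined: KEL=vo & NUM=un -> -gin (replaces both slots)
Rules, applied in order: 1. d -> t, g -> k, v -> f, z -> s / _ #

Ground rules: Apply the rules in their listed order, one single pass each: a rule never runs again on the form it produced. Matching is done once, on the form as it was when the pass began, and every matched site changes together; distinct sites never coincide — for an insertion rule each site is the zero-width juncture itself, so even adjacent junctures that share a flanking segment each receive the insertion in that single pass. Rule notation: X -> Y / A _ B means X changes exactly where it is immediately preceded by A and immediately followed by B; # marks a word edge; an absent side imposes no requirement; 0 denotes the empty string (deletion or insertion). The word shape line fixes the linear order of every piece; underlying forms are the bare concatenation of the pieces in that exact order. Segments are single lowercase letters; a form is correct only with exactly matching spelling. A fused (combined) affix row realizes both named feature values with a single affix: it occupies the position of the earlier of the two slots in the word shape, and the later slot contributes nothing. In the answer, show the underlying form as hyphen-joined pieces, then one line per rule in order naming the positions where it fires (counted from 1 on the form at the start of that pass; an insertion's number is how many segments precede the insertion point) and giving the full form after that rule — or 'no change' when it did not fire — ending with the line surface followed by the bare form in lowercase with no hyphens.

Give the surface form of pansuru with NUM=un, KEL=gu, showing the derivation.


underlying: pansuru-i-pg
1. d -> t, g -> k, v -> f, z -> s / _ #: fires at position(s) 10: pansuruipk
surface: pansuruipk


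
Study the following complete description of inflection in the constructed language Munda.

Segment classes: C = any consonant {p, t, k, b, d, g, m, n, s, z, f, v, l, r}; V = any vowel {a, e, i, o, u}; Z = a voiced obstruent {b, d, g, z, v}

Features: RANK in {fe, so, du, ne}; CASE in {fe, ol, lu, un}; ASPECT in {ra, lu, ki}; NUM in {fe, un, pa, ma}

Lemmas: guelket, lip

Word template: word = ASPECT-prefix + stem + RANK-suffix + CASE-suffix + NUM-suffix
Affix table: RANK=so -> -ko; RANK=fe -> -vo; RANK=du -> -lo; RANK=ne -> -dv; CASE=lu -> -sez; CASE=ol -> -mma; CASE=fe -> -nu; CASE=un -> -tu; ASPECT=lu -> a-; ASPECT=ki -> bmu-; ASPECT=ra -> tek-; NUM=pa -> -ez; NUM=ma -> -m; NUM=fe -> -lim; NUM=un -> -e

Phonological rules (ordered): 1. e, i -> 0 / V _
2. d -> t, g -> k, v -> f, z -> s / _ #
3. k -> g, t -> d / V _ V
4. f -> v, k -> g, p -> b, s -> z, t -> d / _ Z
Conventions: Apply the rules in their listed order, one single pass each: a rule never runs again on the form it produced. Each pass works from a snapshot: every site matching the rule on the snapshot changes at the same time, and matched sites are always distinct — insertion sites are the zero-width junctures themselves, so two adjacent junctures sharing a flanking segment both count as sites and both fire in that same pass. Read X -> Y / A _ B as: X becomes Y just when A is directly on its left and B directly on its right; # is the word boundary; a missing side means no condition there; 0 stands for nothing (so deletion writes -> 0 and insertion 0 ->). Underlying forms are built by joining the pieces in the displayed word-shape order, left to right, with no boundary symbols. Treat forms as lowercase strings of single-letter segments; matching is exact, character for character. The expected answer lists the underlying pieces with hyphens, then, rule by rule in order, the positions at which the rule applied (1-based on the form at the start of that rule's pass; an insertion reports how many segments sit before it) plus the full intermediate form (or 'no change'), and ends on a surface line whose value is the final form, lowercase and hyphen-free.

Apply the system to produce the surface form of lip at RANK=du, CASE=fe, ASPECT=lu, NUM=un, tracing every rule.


underlying: a-lip-lo-nu-e
1. e, i -> 0 / V _: fires at position(s) 9: aliplonu
2. d -> t, g -> k, v -> f, z -> s / _ #: no change
3. k -> g, t -> d / V _ V: no change
4. f -> v, k -> g, p -> b, s -> z, t -> d / _ Z: no change
surface: aliplonu


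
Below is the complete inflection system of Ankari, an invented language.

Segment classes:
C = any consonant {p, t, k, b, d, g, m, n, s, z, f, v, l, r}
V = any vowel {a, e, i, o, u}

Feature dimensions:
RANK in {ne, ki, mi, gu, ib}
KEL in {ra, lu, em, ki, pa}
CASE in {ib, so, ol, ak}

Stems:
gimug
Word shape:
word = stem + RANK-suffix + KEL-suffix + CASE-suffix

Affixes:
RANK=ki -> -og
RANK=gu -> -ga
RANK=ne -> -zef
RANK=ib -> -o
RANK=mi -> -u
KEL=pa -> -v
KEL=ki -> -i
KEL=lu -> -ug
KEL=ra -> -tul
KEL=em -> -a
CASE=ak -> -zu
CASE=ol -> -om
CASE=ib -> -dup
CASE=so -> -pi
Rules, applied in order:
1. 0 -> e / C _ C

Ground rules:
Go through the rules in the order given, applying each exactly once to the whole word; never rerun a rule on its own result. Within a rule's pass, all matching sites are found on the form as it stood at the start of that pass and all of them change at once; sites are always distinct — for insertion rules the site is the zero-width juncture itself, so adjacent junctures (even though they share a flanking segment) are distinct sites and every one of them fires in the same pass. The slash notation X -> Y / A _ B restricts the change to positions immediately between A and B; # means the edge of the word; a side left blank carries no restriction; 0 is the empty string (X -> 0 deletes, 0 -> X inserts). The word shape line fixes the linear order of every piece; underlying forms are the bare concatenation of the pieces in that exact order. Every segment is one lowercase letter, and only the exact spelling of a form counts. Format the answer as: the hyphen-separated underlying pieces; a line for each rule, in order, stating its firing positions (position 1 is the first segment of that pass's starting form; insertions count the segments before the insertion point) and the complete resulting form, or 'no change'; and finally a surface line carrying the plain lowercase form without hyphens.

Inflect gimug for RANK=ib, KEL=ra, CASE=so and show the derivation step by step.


underlying: gimug-o-tul-pi
1. 0 -> e / C _ C: inserts after position(s) 9: gimugotulepi
surface: gimugotulepi


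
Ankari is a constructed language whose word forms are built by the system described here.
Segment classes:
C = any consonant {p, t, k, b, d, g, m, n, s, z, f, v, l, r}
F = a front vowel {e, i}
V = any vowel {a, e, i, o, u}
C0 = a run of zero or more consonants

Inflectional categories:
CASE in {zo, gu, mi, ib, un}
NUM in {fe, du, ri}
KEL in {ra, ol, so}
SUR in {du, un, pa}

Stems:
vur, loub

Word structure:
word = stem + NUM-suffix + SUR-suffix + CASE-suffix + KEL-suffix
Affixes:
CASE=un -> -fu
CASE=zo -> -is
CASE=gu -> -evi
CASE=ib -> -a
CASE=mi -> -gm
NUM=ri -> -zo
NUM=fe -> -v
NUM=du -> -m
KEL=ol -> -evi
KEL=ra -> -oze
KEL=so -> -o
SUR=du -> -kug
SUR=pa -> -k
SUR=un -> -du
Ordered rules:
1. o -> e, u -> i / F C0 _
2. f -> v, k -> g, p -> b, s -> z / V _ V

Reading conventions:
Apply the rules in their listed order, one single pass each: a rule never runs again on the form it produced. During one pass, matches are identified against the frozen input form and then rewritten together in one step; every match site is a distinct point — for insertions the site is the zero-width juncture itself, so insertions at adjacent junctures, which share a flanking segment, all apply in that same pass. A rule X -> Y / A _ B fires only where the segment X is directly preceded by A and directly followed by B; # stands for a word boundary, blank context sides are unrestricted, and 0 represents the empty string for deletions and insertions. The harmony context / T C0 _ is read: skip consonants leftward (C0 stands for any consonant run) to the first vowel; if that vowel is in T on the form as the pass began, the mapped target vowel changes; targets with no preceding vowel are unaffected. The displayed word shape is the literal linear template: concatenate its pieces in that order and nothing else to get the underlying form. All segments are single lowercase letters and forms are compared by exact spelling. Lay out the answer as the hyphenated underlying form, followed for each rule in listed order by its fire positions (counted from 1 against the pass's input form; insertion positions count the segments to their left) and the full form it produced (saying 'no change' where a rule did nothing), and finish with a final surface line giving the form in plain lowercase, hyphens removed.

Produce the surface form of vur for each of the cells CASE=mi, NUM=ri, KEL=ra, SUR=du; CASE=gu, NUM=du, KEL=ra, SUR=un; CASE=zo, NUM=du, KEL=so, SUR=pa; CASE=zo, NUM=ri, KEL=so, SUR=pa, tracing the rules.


cell CASE=mi, NUM=ri, KEL=ra, SUR=du:
underlying: vur-zo-kug-gm-oze
1. o -> e, u -> i / F C0 _: no change
2. f -> v, k -> g, p -> b, s -> z / V _ V: fires at position(s) 6: vurzoguggmoze
surface: vurzoguggmoze

cell CASE=gu, NUM=du, KEL=ra, SUR=un:
underlying: vur-m-du-evi-oze
1. o -> e, u -> i / F C0 _: fires at position(s) 10: vurmduevieze
2. f -> v, k -> g, p -> b, s -> z / V _ V: no change
surface: vurmduevieze

cell CASE=zo, NUM=du, KEL=so, SUR=pa:
underlying: vur-m-k-is-o
1. o -> e, u -> i / F C0 _: fires at position(s) 8: vurmkise
2. f -> v, k -> g, p -> b, s -> z / V _ V: fires at position(s) 7: vurmkize
surface: vurmkize

cell CASE=zo, NUM=ri, KEL=so, SUR=pa:
underlying: vur-zo-k-is-o
1. o -> e, u -> i / F C0 _: fires at position(s) 9: vurzokise
2. f -> v, k -> g, p -> b, s -> z / V _ V: fires at position(s) 6, 8: vurzogize
surface: vurzogize


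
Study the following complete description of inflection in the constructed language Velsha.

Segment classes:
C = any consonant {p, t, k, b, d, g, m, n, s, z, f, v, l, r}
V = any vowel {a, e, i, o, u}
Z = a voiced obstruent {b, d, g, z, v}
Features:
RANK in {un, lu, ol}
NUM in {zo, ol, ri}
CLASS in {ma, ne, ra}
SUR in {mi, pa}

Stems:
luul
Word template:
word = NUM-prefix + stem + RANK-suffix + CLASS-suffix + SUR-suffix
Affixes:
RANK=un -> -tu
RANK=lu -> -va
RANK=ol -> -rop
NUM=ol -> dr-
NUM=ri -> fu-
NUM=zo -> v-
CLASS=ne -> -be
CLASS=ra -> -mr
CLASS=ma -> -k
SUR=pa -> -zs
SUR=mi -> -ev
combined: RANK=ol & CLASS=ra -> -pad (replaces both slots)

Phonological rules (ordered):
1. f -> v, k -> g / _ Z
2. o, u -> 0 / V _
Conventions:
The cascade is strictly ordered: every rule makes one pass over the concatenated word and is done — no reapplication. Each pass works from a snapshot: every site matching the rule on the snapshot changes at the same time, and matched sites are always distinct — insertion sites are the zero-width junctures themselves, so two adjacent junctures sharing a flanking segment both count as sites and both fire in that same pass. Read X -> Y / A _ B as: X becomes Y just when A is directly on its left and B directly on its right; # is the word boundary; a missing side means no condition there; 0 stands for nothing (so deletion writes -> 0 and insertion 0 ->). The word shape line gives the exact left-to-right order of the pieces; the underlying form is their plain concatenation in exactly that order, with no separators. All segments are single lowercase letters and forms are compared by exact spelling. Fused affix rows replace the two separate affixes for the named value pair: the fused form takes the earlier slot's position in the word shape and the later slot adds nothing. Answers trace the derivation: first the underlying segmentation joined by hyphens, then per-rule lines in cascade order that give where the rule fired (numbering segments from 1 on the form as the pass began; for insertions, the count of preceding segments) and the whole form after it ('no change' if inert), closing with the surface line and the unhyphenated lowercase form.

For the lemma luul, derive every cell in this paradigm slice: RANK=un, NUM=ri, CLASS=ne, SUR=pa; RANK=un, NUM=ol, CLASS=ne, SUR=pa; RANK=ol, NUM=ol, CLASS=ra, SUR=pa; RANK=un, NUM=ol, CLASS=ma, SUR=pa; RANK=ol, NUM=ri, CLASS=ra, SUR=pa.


cell RANK=un, NUM=ri, CLASS=ne, SUR=pa:
underlying: fu-luul-tu-be-zs
1. f -> v, k -> g / _ Z: no change
2. o, u -> 0 / V _: fires at position(s) 5: fulultubezs
surface: fulultubezs

cell RANK=un, NUM=ol, CLASS=ne, SUR=pa:
underlying: dr-luul-tu-be-zs
1. f -> v, k -> g / _ Z: no change
2. o, u -> 0 / V _: fires at position(s) 5: drlultubezs
surface: drlultubezs

cell RANK=ol, NUM=ol, CLASS=ra, SUR=pa:
underlying: dr-luul-pad-zs
1. f -> v, k -> g / _ Z: no change
2. o, u -> 0 / V _: fires at position(s) 5: drlulpadzs
surface: drlulpadzs

cell RANK=un, NUM=ol, CLASS=ma, SUR=pa:
underlying: dr-luul-tu-k-zs
1. f -> v, k -> g / _ Z: fires at position(s) 9: drluultugzs
2. o, u -> 0 / V _: fires at position(s) 5: drlultugzs
surface: drlultugzs

cell RANK=ol, NUM=ri, CLASS=ra, SUR=pa:
underlying: fu-luul-pad-zs
1. f -> v, k -> g / _ Z: no change
2. o, u -> 0 / V _: fires at position(s) 5: fululpadzs
surface: fululpadzs


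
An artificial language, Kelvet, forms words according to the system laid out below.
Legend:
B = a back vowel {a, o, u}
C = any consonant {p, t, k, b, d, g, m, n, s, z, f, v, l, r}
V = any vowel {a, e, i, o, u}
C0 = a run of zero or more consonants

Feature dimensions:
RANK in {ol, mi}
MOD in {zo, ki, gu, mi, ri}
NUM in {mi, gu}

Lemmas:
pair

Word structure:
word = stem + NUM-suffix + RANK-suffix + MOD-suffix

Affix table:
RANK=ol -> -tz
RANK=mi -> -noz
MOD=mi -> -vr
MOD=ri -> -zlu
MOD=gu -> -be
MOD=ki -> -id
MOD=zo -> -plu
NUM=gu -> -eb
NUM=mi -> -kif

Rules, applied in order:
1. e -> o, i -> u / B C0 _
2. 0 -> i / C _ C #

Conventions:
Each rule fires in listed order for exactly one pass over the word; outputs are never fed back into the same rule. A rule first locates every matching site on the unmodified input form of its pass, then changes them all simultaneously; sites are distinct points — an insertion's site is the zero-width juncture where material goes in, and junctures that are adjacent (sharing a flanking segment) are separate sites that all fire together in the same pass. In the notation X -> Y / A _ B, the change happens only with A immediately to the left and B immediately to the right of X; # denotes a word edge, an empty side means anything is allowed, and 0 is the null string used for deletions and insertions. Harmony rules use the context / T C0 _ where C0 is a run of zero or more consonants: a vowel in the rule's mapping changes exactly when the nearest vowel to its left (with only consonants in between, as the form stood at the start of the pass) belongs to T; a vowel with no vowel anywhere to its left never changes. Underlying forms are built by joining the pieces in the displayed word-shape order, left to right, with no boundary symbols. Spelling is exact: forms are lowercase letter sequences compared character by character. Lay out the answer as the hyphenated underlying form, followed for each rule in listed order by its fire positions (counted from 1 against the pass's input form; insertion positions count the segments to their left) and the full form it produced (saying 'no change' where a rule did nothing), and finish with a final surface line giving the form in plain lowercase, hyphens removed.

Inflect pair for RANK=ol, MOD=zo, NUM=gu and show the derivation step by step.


underlying: pair-eb-tz-plu
1. e -> o, i -> u / B C0 _: fires at position(s) 3: paurebtzplu
2. 0 -> i / C _ C #: no change
surface: paurebtzplu


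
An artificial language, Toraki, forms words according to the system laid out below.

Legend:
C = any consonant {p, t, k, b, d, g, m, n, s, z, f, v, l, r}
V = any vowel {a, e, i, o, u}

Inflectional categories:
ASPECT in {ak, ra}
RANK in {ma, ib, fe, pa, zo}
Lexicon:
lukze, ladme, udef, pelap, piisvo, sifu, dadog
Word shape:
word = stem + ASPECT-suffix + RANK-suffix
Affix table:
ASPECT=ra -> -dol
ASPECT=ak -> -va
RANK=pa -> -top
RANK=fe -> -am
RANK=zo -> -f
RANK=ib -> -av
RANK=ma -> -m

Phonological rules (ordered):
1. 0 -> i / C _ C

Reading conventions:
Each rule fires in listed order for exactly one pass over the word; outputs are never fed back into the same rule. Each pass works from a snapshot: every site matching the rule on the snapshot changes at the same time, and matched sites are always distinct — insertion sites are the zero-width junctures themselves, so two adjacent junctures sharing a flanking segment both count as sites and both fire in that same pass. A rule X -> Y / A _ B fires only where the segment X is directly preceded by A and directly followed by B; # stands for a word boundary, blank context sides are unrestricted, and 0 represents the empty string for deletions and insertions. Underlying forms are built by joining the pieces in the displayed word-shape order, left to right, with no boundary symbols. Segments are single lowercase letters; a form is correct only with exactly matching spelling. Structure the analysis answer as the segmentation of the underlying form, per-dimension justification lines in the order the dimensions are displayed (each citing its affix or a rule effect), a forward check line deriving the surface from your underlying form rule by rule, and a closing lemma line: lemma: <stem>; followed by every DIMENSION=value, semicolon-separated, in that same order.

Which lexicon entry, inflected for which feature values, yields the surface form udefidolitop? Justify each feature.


underlying: udef-dol-top
ASPECT=ra - signalled by the affix -dol
RANK=pa - signalled by the affix -top
check: udefdoltop -> udefidolitop
lemma: udef; ASPECT=ra; RANK=pa


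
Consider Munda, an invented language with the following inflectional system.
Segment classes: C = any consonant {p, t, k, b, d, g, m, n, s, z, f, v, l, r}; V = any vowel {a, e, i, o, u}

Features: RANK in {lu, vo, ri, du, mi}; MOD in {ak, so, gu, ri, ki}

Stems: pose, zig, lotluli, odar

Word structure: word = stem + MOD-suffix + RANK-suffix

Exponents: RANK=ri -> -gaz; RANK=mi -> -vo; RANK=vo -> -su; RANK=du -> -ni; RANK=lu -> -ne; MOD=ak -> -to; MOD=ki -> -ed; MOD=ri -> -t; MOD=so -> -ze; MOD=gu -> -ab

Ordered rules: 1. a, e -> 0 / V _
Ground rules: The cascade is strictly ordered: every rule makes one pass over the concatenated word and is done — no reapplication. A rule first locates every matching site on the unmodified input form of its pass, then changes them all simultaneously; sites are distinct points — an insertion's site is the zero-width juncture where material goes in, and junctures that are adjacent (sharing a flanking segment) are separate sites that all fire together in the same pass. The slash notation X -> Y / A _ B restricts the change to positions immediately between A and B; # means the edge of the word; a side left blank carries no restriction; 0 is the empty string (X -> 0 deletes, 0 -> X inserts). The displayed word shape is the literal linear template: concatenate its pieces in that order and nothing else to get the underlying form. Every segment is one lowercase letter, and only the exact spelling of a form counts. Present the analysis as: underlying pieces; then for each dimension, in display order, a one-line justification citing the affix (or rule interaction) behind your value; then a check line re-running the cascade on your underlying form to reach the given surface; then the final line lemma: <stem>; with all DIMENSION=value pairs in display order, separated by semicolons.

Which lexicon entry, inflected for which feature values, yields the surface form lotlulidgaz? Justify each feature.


underlying: lotluli-ed-gaz
RANK=ri - signalled by the affix -gaz
MOD=ki - signalled by the affix -ed
check: lotluliedgaz -> lotlulidgaz
lemma: lotluli; RANK=ri; MOD=ki


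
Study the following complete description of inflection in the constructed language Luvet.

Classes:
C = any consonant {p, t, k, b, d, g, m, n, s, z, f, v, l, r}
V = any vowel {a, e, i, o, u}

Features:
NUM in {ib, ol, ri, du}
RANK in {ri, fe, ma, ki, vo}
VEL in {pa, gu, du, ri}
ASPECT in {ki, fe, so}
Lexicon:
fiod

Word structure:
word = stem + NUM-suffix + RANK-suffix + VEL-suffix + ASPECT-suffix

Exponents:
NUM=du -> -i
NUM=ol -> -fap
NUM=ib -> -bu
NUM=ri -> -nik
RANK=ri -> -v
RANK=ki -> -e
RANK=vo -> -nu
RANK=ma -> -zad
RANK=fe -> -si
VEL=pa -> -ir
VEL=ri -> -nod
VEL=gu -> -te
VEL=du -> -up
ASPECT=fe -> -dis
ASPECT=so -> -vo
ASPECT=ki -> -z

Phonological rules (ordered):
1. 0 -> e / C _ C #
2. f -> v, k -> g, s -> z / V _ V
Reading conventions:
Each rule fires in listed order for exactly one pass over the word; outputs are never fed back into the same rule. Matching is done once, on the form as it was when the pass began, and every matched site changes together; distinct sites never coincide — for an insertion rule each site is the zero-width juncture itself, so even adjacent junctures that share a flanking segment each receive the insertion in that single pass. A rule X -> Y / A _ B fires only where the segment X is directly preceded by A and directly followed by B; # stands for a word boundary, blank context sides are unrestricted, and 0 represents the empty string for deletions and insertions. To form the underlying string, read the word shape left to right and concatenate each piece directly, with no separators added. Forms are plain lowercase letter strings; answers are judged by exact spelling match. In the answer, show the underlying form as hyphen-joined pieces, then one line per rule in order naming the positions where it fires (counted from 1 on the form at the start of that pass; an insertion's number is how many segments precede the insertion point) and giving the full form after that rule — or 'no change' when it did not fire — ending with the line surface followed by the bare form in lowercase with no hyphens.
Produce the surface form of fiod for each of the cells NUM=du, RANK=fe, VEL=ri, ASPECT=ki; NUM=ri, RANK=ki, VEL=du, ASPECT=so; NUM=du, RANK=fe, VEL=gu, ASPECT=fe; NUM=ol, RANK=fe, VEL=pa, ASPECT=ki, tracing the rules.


cell NUM=du, RANK=fe, VEL=ri, ASPECT=ki:
underlying: fiod-i-si-nod-z
1. 0 -> e / C _ C #: inserts after position(s) 10: fiodisinodez
2. f -> v, k -> g, s -> z / V _ V: fires at position(s) 6: fiodizinodez
surface: fiodizinodez

cell NUM=ri, RANK=ki, VEL=du, ASPECT=so:
underlying: fiod-nik-e-up-vo
1. 0 -> e / C _ C #: no change
2. f -> v, k -> g, s -> z / V _ V: fires at position(s) 7: fiodnigeupvo
surface: fiodnigeupvo

cell NUM=du, RANK=fe, VEL=gu, ASPECT=fe:
underlying: fiod-i-si-te-dis
1. 0 -> e / C _ C #: no change
2. f -> v, k -> g, s -> z / V _ V: fires at position(s) 6: fiodizitedis
surface: fiodizitedis

cell NUM=ol, RANK=fe, VEL=pa, ASPECT=ki:
underlying: fiod-fap-si-ir-z
1. 0 -> e / C _ C #: inserts after position(s) 11: fiodfapsiirez
2. f -> v, k -> g, s -> z / V _ V: no change
surface: fiodfapsiirez


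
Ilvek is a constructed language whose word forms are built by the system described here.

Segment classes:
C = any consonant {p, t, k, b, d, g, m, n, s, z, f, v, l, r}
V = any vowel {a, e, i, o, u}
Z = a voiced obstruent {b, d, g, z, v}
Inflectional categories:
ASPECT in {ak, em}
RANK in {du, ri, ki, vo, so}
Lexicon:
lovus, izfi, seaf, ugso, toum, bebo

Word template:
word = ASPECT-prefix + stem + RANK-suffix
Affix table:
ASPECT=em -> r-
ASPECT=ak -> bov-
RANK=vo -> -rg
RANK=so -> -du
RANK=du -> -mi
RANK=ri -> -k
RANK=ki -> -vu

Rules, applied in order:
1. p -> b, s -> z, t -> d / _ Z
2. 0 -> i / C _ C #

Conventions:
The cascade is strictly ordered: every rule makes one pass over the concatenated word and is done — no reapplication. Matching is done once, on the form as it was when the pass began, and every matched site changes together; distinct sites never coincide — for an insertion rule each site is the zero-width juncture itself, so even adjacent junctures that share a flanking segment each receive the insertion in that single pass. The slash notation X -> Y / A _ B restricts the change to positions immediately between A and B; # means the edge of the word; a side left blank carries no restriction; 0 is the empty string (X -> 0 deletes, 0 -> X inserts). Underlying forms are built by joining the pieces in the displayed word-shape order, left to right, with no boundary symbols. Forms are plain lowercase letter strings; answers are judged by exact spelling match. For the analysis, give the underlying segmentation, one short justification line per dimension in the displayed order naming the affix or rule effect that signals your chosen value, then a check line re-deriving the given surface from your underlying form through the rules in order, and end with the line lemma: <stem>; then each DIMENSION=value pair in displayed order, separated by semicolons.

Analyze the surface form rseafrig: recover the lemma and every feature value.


underlying: r-seaf-rg
ASPECT=em - signalled by the affix r-
RANK=vo - signalled by the affix -rg
check: rseafrg -> rseafrg -> rseafrig
lemma: seaf; ASPECT=em; RANK=vo


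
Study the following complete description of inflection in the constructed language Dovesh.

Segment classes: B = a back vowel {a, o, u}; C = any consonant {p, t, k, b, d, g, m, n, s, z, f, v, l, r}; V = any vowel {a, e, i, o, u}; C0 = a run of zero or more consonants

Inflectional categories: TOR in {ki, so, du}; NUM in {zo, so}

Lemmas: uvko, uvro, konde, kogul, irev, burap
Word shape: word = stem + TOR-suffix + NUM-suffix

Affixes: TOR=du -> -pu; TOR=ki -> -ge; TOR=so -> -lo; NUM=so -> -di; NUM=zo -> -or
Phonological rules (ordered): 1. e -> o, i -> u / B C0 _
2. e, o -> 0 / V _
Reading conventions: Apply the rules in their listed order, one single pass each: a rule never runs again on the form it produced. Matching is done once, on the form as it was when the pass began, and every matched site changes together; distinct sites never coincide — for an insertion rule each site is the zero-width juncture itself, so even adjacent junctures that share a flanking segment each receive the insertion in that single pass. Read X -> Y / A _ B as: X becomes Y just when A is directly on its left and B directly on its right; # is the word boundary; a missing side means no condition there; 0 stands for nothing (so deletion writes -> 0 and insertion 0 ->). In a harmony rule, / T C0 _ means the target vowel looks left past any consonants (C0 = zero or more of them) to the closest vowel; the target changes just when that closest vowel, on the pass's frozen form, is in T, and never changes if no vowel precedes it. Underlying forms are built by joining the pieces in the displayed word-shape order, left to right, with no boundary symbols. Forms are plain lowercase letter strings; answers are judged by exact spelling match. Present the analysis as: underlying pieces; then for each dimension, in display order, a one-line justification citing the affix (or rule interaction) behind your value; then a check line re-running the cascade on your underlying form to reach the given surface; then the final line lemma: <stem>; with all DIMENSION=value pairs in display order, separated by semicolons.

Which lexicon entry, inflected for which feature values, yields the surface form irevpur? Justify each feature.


underlying: irev-pu-or
TOR=du - signalled by the affix -pu
NUM=zo - signalled by the affix -or
check: irevpuor -> irevpuor -> irevpur
lemma: irev; TOR=du; NUM=zo


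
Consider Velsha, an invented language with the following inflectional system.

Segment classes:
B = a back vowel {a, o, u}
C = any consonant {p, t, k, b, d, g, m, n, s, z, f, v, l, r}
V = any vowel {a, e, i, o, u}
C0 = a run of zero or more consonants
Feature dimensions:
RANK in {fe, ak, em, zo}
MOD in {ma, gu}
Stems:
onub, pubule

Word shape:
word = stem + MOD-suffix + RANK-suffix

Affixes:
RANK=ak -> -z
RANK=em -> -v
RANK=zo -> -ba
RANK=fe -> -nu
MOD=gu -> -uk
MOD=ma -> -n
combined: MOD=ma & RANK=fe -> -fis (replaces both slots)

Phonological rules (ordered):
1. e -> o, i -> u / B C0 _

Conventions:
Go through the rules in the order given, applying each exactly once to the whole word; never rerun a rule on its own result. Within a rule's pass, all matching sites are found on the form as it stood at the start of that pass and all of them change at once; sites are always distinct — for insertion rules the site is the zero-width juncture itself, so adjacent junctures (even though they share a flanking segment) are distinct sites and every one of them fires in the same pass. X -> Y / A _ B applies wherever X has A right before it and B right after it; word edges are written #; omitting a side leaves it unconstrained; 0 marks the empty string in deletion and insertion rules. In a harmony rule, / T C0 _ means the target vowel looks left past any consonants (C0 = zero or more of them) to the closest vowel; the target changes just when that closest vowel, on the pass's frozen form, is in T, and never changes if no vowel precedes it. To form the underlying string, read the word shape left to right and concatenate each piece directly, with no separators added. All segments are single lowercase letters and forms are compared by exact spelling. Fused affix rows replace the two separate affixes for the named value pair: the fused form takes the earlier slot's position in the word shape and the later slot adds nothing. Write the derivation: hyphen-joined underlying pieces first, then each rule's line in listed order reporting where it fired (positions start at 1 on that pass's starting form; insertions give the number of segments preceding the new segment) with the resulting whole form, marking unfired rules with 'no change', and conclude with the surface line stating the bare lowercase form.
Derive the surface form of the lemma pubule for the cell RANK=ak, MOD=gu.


underlying: pubule-uk-z
1. e -> o, i -> u / B C0 _: fires at position(s) 6: pubuloukz
surface: pubuloukz
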